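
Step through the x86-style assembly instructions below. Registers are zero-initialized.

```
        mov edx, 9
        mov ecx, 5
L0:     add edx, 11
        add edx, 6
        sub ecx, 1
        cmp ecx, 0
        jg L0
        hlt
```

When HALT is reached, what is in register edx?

after mov edx, 9: edx=9
after mov ecx, 5: ecx=5
after add edx, 11: edx=9+11=20
after add edx, 6: edx=20+6=26
after sub ecx, 1: ecx=5-1=4
cmp ecx, 0  (cmp 4,0)
jg L0: taken
after add edx, 11: edx=26+11=37
after add edx, 6: edx=37+6=43
after sub ecx, 1: ecx=4-1=3
cmp ecx, 0  (cmp 3,0)
jg L0: taken
after add edx, 11: edx=43+11=54
after add edx, 6: edx=54+6=60
after sub ecx, 1: ecx=3-1=2
cmp ecx, 0  (cmp 2,0)
jg L0: taken
after add edx, 11: edx=60+11=71
after add edx, 6: edx=71+6=77
after sub ecx, 1: ecx=2-1=1
cmp ecx, 0  (cmp 1,0)
jg L0: taken
after add edx, 11: edx=77+11=88
after add edx, 6: edx=88+6=94
after sub ecx, 1: ecx=1-1=0
cmp ecx, 0  (cmp 0,0)
jg L0: not taken
halt.

94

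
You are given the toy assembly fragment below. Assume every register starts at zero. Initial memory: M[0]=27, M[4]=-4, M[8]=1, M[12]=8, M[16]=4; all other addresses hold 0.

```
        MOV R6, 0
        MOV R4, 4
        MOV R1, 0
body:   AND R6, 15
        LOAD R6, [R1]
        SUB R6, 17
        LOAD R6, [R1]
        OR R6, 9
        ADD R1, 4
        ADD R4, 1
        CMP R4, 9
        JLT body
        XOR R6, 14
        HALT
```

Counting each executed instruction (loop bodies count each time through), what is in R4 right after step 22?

6

MOV R6, 0 → R6=0
MOV R4, 4 → R4=4
MOV R1, 0 → R1=0
AND R6, 15 → R6=0&15=0
LOAD R6, [R1] → R6=M[0]=27
SUB R6, 17 → R6=27-17=10
LOAD R6, [R1] → R6=M[0]=27
OR R6, 9 → R6=27|9=27
ADD R1, 4 → R1=0+4=4
ADD R4, 1 → R4=4+1=5
CMP R4, 9  (cmp 5,9)
JLT body: taken
AND R6, 15 → R6=27&15=11
LOAD R6, [R1] → R6=M[4]=-4
SUB R6, 17 → R6=(-4)-17=-21
LOAD R6, [R1] → R6=M[4]=-4
OR R6, 9 → R6=(-4)|9=-3
ADD R1, 4 → R1=4+4=8
ADD R4, 1 → R4=5+1=6
CMP R4, 9  (cmp 6,9)
JLT body: taken
AND R6, 15 → R6=(-3)&15=13
After step 22: R4 = 6.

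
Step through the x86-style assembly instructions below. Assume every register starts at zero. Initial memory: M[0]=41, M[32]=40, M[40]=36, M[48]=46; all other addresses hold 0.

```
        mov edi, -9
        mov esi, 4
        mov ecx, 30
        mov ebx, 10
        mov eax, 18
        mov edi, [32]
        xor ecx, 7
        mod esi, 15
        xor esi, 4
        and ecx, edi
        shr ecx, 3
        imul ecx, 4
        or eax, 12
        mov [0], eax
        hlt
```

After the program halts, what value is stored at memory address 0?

30

edi=-9
esi=4
ecx=30
ebx=10
eax=18
edi=M[32]=40
ecx=30^7=25
esi=4%15=4
esi=4^4=0
ecx=25&40=8
ecx=8>>3=1
ecx=1*4=4
eax=18|12=30
mov [0], eax → M[0]=30
halt.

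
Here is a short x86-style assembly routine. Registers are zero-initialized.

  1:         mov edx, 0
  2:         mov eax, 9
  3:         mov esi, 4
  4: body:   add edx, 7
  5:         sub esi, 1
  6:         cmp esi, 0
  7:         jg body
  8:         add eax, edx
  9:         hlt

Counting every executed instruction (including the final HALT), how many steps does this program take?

21

edx=0
eax=9
esi=4
edx=0+7=7
esi=4-1=3
cmp esi, 0  (cmp 3,0)
jg body: taken
edx=7+7=14
esi=3-1=2
cmp esi, 0  (cmp 2,0)
jg body: taken
edx=14+7=21
esi=2-1=1
cmp esi, 0  (cmp 1,0)
jg body: taken
edx=21+7=28
esi=1-1=0
cmp esi, 0  (cmp 0,0)
jg body: not taken
eax=9+28=37
halt.
Total executed instructions: 21.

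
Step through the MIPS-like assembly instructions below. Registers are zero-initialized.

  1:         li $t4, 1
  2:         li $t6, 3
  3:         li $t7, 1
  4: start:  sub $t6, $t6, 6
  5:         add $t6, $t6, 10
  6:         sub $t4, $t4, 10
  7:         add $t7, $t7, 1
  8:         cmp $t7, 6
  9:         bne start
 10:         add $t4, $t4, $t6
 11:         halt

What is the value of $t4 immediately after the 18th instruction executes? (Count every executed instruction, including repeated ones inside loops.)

li $t4, 1 → $t4=1
li $t6, 3 → $t6=3
li $t7, 1 → $t7=1
sub $t6, $t6, 6 → $t6=3-6=-3
add $t6, $t6, 10 → $t6=(-3)+10=7
sub $t4, $t4, 10 → $t4=1-10=-9
add $t7, $t7, 1 → $t7=1+1=2
cmp $t7, 6  (cmp 2,6)
bne start: taken
sub $t6, $t6, 6 → $t6=7-6=1
add $t6, $t6, 10 → $t6=1+10=11
sub $t4, $t4, 10 → $t4=(-9)-10=-19
add $t7, $t7, 1 → $t7=2+1=3
cmp $t7, 6  (cmp 3,6)
bne start: taken
sub $t6, $t6, 6 → $t6=11-6=5
add $t6, $t6, 10 → $t6=5+10=15
sub $t4, $t4, 10 → $t4=(-19)-10=-29
After step 18: $t4 = -29.

-29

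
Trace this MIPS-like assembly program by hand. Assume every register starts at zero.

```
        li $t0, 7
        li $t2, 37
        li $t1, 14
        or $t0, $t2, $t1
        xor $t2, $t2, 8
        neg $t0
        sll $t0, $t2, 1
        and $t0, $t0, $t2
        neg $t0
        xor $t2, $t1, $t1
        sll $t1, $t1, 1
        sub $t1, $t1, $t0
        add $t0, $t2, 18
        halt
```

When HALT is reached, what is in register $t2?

after li $t0, 7: $t0=7
after li $t2, 37: $t2=37
after li $t1, 14: $t1=14
after or $t0, $t2, $t1: $t0=37|14=47
after xor $t2, $t2, 8: $t2=37^8=45
after neg $t0: $t0=-(47)=-47
after sll $t0, $t2, 1: $t0=45<<1=90
after and $t0, $t0, $t2: $t0=90&45=8
after neg $t0: $t0=-(8)=-8
after xor $t2, $t1, $t1: $t2=14^14=0
after sll $t1, $t1, 1: $t1=14<<1=28
after sub $t1, $t1, $t0: $t1=28-(-8)=36
after add $t0, $t2, 18: $t0=0+18=18
halt.

0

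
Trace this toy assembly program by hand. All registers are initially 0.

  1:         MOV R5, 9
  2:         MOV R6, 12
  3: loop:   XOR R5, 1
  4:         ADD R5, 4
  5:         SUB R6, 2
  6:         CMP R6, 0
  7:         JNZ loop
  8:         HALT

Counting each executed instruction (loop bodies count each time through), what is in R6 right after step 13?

8

after MOV R5, 9: R5=9
after MOV R6, 12: R6=12
after XOR R5, 1: R5=9^1=8
after ADD R5, 4: R5=8+4=12
after SUB R6, 2: R6=12-2=10
CMP R6, 0  (cmp 10,0)
JNZ loop: taken
after XOR R5, 1: R5=12^1=13
after ADD R5, 4: R5=13+4=17
after SUB R6, 2: R6=10-2=8
CMP R6, 0  (cmp 8,0)
JNZ loop: taken
after XOR R5, 1: R5=17^1=16
After step 13: R6 = 8.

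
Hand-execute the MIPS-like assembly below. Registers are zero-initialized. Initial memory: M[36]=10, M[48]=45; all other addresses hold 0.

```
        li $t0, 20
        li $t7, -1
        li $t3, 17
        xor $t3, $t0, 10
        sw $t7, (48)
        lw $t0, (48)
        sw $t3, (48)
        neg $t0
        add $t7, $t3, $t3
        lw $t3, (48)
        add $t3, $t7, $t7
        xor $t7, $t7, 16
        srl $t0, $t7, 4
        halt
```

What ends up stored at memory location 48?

$t0=20
$t7=-1
$t3=17
$t3=20^10=30
sw $t7, (48) → M[48]=-1
$t0=M[48]=-1
sw $t3, (48) → M[48]=30
$t0=-(-1)=1
$t7=30+30=60
$t3=M[48]=30
$t3=60+60=120
$t7=60^16=44
$t0=44>>4=2
halt.

30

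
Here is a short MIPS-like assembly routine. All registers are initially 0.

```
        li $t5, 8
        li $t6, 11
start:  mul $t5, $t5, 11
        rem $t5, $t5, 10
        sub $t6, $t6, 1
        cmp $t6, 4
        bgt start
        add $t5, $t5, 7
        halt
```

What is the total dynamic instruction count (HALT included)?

$t5=8
$t6=11
$t5=8*11=88
$t5=88%10=8
$t6=11-1=10
cmp $t6, 4  (cmp 10,4)
bgt start: taken
$t5=8*11=88
$t5=88%10=8
$t6=10-1=9
cmp $t6, 4  (cmp 9,4)
bgt start: taken
$t5=8*11=88
$t5=88%10=8
$t6=9-1=8
cmp $t6, 4  (cmp 8,4)
bgt start: taken
$t5=8*11=88
$t5=88%10=8
$t6=8-1=7
cmp $t6, 4  (cmp 7,4)
bgt start: taken
$t5=8*11=88
$t5=88%10=8
$t6=7-1=6
cmp $t6, 4  (cmp 6,4)
bgt start: taken
$t5=8*11=88
$t5=88%10=8
$t6=6-1=5
cmp $t6, 4  (cmp 5,4)
bgt start: taken
$t5=8*11=88
$t5=88%10=8
$t6=5-1=4
cmp $t6, 4  (cmp 4,4)
bgt start: not taken
$t5=8+7=15
halt.
Total executed instructions: 39.

39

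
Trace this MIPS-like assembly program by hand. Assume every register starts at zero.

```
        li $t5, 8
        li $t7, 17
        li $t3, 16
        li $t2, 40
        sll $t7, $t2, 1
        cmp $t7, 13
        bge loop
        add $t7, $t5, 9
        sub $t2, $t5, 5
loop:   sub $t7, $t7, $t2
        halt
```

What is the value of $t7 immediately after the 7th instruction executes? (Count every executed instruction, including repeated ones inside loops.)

80

li $t5, 8 → $t5=8
li $t7, 17 → $t7=17
li $t3, 16 → $t3=16
li $t2, 40 → $t2=40
sll $t7, $t2, 1 → $t7=40<<1=80
cmp $t7, 13  (cmp 80,13)
bge loop: taken
After step 7: $t7 = 80.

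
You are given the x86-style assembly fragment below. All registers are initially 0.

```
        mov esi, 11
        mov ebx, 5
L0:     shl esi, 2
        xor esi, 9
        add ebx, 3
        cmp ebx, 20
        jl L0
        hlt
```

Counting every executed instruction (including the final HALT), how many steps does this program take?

28

after mov esi, 11: esi=11
after mov ebx, 5: ebx=5
after shl esi, 2: esi=11<<2=44
after xor esi, 9: esi=44^9=37
after add ebx, 3: ebx=5+3=8
cmp ebx, 20  (cmp 8,20)
jl L0: taken
after shl esi, 2: esi=37<<2=148
after xor esi, 9: esi=148^9=157
after add ebx, 3: ebx=8+3=11
cmp ebx, 20  (cmp 11,20)
jl L0: taken
after shl esi, 2: esi=157<<2=628
after xor esi, 9: esi=628^9=637
after add ebx, 3: ebx=11+3=14
cmp ebx, 20  (cmp 14,20)
jl L0: taken
after shl esi, 2: esi=637<<2=2548
after xor esi, 9: esi=2548^9=2557
after add ebx, 3: ebx=14+3=17
cmp ebx, 20  (cmp 17,20)
jl L0: taken
after shl esi, 2: esi=2557<<2=10228
after xor esi, 9: esi=10228^9=10237
after add ebx, 3: ebx=17+3=20
cmp ebx, 20  (cmp 20,20)
jl L0: not taken
halt.
Total executed instructions: 28.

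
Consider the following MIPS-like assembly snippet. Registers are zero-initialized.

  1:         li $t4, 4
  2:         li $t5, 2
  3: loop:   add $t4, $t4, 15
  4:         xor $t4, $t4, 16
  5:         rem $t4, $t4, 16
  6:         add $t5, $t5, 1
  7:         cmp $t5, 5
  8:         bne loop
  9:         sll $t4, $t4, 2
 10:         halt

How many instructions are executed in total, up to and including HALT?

22

$t4=4
$t5=2
$t4=4+15=19
$t4=19^16=3
$t4=3%16=3
$t5=2+1=3
cmp $t5, 5  (cmp 3,5)
bne loop: taken
$t4=3+15=18
$t4=18^16=2
$t4=2%16=2
$t5=3+1=4
cmp $t5, 5  (cmp 4,5)
bne loop: taken
$t4=2+15=17
$t4=17^16=1
$t4=1%16=1
$t5=4+1=5
cmp $t5, 5  (cmp 5,5)
bne loop: not taken
$t4=1<<2=4
halt.
Total executed instructions: 22.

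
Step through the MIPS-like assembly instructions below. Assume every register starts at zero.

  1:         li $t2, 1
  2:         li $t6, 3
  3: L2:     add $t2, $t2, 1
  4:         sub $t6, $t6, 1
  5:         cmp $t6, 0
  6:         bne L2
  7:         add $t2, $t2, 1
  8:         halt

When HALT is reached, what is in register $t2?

$t2=1
$t6=3
$t2=1+1=2
$t6=3-1=2
cmp $t6, 0  (cmp 2,0)
bne L2: taken
$t2=2+1=3
$t6=2-1=1
cmp $t6, 0  (cmp 1,0)
bne L2: taken
$t2=3+1=4
$t6=1-1=0
cmp $t6, 0  (cmp 0,0)
bne L2: not taken
$t2=4+1=5
halt.

5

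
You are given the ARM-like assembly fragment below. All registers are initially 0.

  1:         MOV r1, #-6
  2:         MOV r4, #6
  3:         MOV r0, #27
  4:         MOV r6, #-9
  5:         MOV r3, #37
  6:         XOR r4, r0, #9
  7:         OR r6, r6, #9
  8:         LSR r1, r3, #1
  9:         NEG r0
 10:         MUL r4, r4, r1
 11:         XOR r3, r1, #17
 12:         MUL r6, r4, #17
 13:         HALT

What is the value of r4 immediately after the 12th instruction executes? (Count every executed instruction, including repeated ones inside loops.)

r1=-6
r4=6
r0=27
r6=-9
r3=37
r4=27^9=18
r6=(-9)|9=-1
r1=37>>1=18
r0=-(27)=-27
r4=18*18=324
r3=18^17=3
r6=324*17=5508
After step 12: r4 = 324.

324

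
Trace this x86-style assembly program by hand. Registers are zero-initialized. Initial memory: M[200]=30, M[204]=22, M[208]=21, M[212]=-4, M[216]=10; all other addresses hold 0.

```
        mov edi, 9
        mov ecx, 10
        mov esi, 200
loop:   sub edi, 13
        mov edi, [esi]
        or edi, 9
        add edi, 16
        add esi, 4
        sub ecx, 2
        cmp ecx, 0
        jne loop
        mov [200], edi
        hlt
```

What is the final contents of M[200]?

27

after mov edi, 9: edi=9
after mov ecx, 10: ecx=10
after mov esi, 200: esi=200
after sub edi, 13: edi=9-13=-4
after mov edi, [esi]: edi=M[200]=30
after or edi, 9: edi=30|9=31
after add edi, 16: edi=31+16=47
after add esi, 4: esi=200+4=204
after sub ecx, 2: ecx=10-2=8
cmp ecx, 0  (cmp 8,0)
jne loop: taken
after sub edi, 13: edi=47-13=34
after mov edi, [esi]: edi=M[204]=22
after or edi, 9: edi=22|9=31
after add edi, 16: edi=31+16=47
after add esi, 4: esi=204+4=208
after sub ecx, 2: ecx=8-2=6
cmp ecx, 0  (cmp 6,0)
jne loop: taken
after sub edi, 13: edi=47-13=34
after mov edi, [esi]: edi=M[208]=21
after or edi, 9: edi=21|9=29
after add edi, 16: edi=29+16=45
after add esi, 4: esi=208+4=212
after sub ecx, 2: ecx=6-2=4
cmp ecx, 0  (cmp 4,0)
jne loop: taken
after sub edi, 13: edi=45-13=32
after mov edi, [esi]: edi=M[212]=-4
after or edi, 9: edi=(-4)|9=-3
after add edi, 16: edi=(-3)+16=13
after add esi, 4: esi=212+4=216
after sub ecx, 2: ecx=4-2=2
cmp ecx, 0  (cmp 2,0)
jne loop: taken
after sub edi, 13: edi=13-13=0
after mov edi, [esi]: edi=M[216]=10
after or edi, 9: edi=10|9=11
after add edi, 16: edi=11+16=27
after add esi, 4: esi=216+4=220
after sub ecx, 2: ecx=2-2=0
cmp ecx, 0  (cmp 0,0)
jne loop: not taken
mov [200], edi → M[200]=27
halt.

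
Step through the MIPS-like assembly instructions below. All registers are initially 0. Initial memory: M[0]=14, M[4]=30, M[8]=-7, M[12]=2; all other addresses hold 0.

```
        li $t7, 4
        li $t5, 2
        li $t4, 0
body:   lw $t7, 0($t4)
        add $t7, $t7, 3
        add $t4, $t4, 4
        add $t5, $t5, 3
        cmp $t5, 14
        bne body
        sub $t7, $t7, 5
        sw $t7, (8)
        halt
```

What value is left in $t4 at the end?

after li $t7, 4: $t7=4
after li $t5, 2: $t5=2
after li $t4, 0: $t4=0
after lw $t7, 0($t4): $t7=M[0]=14
after add $t7, $t7, 3: $t7=14+3=17
after add $t4, $t4, 4: $t4=0+4=4
after add $t5, $t5, 3: $t5=2+3=5
cmp $t5, 14  (cmp 5,14)
bne body: taken
after lw $t7, 0($t4): $t7=M[4]=30
after add $t7, $t7, 3: $t7=30+3=33
after add $t4, $t4, 4: $t4=4+4=8
after add $t5, $t5, 3: $t5=5+3=8
cmp $t5, 14  (cmp 8,14)
bne body: taken
after lw $t7, 0($t4): $t7=M[8]=-7
after add $t7, $t7, 3: $t7=(-7)+3=-4
after add $t4, $t4, 4: $t4=8+4=12
after add $t5, $t5, 3: $t5=8+3=11
cmp $t5, 14  (cmp 11,14)
bne body: taken
after lw $t7, 0($t4): $t7=M[12]=2
after add $t7, $t7, 3: $t7=2+3=5
after add $t4, $t4, 4: $t4=12+4=16
after add $t5, $t5, 3: $t5=11+3=14
cmp $t5, 14  (cmp 14,14)
bne body: not taken
after sub $t7, $t7, 5: $t7=5-5=0
sw $t7, (8) → M[8]=0
halt.

16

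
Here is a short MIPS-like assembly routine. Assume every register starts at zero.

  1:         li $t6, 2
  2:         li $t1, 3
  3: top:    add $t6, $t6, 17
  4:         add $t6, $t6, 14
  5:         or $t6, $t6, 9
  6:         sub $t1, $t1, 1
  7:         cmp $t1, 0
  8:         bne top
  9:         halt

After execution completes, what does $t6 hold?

105

$t6=2
$t1=3
$t6=2+17=19
$t6=19+14=33
$t6=33|9=41
$t1=3-1=2
cmp $t1, 0  (cmp 2,0)
bne top: taken
$t6=41+17=58
$t6=58+14=72
$t6=72|9=73
$t1=2-1=1
cmp $t1, 0  (cmp 1,0)
bne top: taken
$t6=73+17=90
$t6=90+14=104
$t6=104|9=105
$t1=1-1=0
cmp $t1, 0  (cmp 0,0)
bne top: not taken
halt.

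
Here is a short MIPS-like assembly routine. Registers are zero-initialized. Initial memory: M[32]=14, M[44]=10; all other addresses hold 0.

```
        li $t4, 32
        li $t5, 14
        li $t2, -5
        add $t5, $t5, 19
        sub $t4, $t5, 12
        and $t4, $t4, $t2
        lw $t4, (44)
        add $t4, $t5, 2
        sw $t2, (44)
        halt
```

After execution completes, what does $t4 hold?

$t4=32
$t5=14
$t2=-5
$t5=14+19=33
$t4=33-12=21
$t4=21&(-5)=17
$t4=M[44]=10
$t4=33+2=35
sw $t2, (44) → M[44]=-5
halt.

35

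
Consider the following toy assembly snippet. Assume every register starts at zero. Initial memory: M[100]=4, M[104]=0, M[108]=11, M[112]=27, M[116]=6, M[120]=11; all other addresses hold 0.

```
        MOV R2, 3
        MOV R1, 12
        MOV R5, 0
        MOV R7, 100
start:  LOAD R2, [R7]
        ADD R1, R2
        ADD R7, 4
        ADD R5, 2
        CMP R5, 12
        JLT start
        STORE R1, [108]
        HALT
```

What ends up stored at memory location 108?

71

after MOV R2, 3: R2=3
after MOV R1, 12: R1=12
after MOV R5, 0: R5=0
after MOV R7, 100: R7=100
after LOAD R2, [R7]: R2=M[100]=4
after ADD R1, R2: R1=12+4=16
after ADD R7, 4: R7=100+4=104
after ADD R5, 2: R5=0+2=2
CMP R5, 12  (cmp 2,12)
JLT start: taken
after LOAD R2, [R7]: R2=M[104]=0
after ADD R1, R2: R1=16+0=16
after ADD R7, 4: R7=104+4=108
after ADD R5, 2: R5=2+2=4
CMP R5, 12  (cmp 4,12)
JLT start: taken
after LOAD R2, [R7]: R2=M[108]=11
after ADD R1, R2: R1=16+11=27
after ADD R7, 4: R7=108+4=112
after ADD R5, 2: R5=4+2=6
CMP R5, 12  (cmp 6,12)
JLT start: taken
after LOAD R2, [R7]: R2=M[112]=27
after ADD R1, R2: R1=27+27=54
after ADD R7, 4: R7=112+4=116
after ADD R5, 2: R5=6+2=8
CMP R5, 12  (cmp 8,12)
JLT start: taken
after LOAD R2, [R7]: R2=M[116]=6
after ADD R1, R2: R1=54+6=60
after ADD R7, 4: R7=116+4=120
after ADD R5, 2: R5=8+2=10
CMP R5, 12  (cmp 10,12)
JLT start: taken
after LOAD R2, [R7]: R2=M[120]=11
after ADD R1, R2: R1=60+11=71
after ADD R7, 4: R7=120+4=124
after ADD R5, 2: R5=10+2=12
CMP R5, 12  (cmp 12,12)
JLT start: not taken
STORE R1, [108] → M[108]=71
halt.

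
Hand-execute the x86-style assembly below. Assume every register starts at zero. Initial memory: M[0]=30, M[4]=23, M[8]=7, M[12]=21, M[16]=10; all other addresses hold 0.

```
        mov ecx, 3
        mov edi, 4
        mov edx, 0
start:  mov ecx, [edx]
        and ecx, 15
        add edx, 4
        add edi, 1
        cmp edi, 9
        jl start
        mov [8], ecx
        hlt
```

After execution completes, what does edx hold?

20

after mov ecx, 3: ecx=3
after mov edi, 4: edi=4
after mov edx, 0: edx=0
after mov ecx, [edx]: ecx=M[0]=30
after and ecx, 15: ecx=30&15=14
after add edx, 4: edx=0+4=4
after add edi, 1: edi=4+1=5
cmp edi, 9  (cmp 5,9)
jl start: taken
after mov ecx, [edx]: ecx=M[4]=23
after and ecx, 15: ecx=23&15=7
after add edx, 4: edx=4+4=8
after add edi, 1: edi=5+1=6
cmp edi, 9  (cmp 6,9)
jl start: taken
after mov ecx, [edx]: ecx=M[8]=7
after and ecx, 15: ecx=7&15=7
after add edx, 4: edx=8+4=12
after add edi, 1: edi=6+1=7
cmp edi, 9  (cmp 7,9)
jl start: taken
after mov ecx, [edx]: ecx=M[12]=21
after and ecx, 15: ecx=21&15=5
after add edx, 4: edx=12+4=16
after add edi, 1: edi=7+1=8
cmp edi, 9  (cmp 8,9)
jl start: taken
after mov ecx, [edx]: ecx=M[16]=10
after and ecx, 15: ecx=10&15=10
after add edx, 4: edx=16+4=20
after add edi, 1: edi=8+1=9
cmp edi, 9  (cmp 9,9)
jl start: not taken
mov [8], ecx → M[8]=10
halt.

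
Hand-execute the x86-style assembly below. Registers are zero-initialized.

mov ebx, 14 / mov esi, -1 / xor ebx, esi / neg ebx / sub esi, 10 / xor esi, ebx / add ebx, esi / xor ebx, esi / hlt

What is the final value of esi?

-6

mov ebx, 14 → ebx=14
mov esi, -1 → esi=-1
xor ebx, esi → ebx=14^(-1)=-15
neg ebx → ebx=-(-15)=15
sub esi, 10 → esi=(-1)-10=-11
xor esi, ebx → esi=(-11)^15=-6
add ebx, esi → ebx=15+(-6)=9
xor ebx, esi → ebx=9^(-6)=-13
halt.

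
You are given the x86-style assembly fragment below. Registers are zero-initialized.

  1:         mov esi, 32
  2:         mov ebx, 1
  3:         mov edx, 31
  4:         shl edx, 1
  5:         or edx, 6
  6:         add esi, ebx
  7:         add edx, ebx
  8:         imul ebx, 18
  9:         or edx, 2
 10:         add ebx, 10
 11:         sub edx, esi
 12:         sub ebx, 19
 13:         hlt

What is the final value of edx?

mov esi, 32 → esi=32
mov ebx, 1 → ebx=1
mov edx, 31 → edx=31
shl edx, 1 → edx=31<<1=62
or edx, 6 → edx=62|6=62
add esi, ebx → esi=32+1=33
add edx, ebx → edx=62+1=63
imul ebx, 18 → ebx=1*18=18
or edx, 2 → edx=63|2=63
add ebx, 10 → ebx=18+10=28
sub edx, esi → edx=63-33=30
sub ebx, 19 → ebx=28-19=9
halt.

30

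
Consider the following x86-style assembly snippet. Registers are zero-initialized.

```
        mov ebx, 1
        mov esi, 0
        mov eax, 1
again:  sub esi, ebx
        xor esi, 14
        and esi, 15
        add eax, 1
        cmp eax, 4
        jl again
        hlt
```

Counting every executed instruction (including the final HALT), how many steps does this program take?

ebx=1
esi=0
eax=1
esi=0-1=-1
esi=(-1)^14=-15
esi=(-15)&15=1
eax=1+1=2
cmp eax, 4  (cmp 2,4)
jl again: taken
esi=1-1=0
esi=0^14=14
esi=14&15=14
eax=2+1=3
cmp eax, 4  (cmp 3,4)
jl again: taken
esi=14-1=13
esi=13^14=3
esi=3&15=3
eax=3+1=4
cmp eax, 4  (cmp 4,4)
jl again: not taken
halt.
Total executed instructions: 22.

22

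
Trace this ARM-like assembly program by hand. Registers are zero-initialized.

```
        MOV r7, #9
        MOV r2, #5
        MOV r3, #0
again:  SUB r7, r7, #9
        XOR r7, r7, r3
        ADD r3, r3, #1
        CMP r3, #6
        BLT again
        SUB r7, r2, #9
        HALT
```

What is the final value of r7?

MOV r7, #9 → r7=9
MOV r2, #5 → r2=5
MOV r3, #0 → r3=0
SUB r7, r7, #9 → r7=9-9=0
XOR r7, r7, r3 → r7=0^0=0
ADD r3, r3, #1 → r3=0+1=1
CMP r3, #6  (cmp 1,6)
BLT again: taken
SUB r7, r7, #9 → r7=0-9=-9
XOR r7, r7, r3 → r7=(-9)^1=-10
ADD r3, r3, #1 → r3=1+1=2
CMP r3, #6  (cmp 2,6)
BLT again: taken
SUB r7, r7, #9 → r7=(-10)-9=-19
XOR r7, r7, r3 → r7=(-19)^2=-17
ADD r3, r3, #1 → r3=2+1=3
CMP r3, #6  (cmp 3,6)
BLT again: taken
SUB r7, r7, #9 → r7=(-17)-9=-26
XOR r7, r7, r3 → r7=(-26)^3=-27
ADD r3, r3, #1 → r3=3+1=4
CMP r3, #6  (cmp 4,6)
BLT again: taken
SUB r7, r7, #9 → r7=(-27)-9=-36
XOR r7, r7, r3 → r7=(-36)^4=-40
ADD r3, r3, #1 → r3=4+1=5
CMP r3, #6  (cmp 5,6)
BLT again: taken
SUB r7, r7, #9 → r7=(-40)-9=-49
XOR r7, r7, r3 → r7=(-49)^5=-54
ADD r3, r3, #1 → r3=5+1=6
CMP r3, #6  (cmp 6,6)
BLT again: not taken
SUB r7, r2, #9 → r7=5-9=-4
halt.

-4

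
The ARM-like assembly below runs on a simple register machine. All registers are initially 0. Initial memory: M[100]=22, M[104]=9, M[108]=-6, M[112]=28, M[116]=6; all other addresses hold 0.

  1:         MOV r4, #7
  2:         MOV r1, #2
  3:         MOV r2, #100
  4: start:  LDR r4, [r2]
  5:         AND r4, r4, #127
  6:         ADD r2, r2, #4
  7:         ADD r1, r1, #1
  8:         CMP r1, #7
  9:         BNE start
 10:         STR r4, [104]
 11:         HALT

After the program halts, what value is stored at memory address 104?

6

MOV r4, #7 → r4=7
MOV r1, #2 → r1=2
MOV r2, #100 → r2=100
LDR r4, [r2] → r4=M[100]=22
AND r4, r4, #127 → r4=22&127=22
ADD r2, r2, #4 → r2=100+4=104
ADD r1, r1, #1 → r1=2+1=3
CMP r1, #7  (cmp 3,7)
BNE start: taken
LDR r4, [r2] → r4=M[104]=9
AND r4, r4, #127 → r4=9&127=9
ADD r2, r2, #4 → r2=104+4=108
ADD r1, r1, #1 → r1=3+1=4
CMP r1, #7  (cmp 4,7)
BNE start: taken
LDR r4, [r2] → r4=M[108]=-6
AND r4, r4, #127 → r4=(-6)&127=122
ADD r2, r2, #4 → r2=108+4=112
ADD r1, r1, #1 → r1=4+1=5
CMP r1, #7  (cmp 5,7)
BNE start: taken
LDR r4, [r2] → r4=M[112]=28
AND r4, r4, #127 → r4=28&127=28
ADD r2, r2, #4 → r2=112+4=116
ADD r1, r1, #1 → r1=5+1=6
CMP r1, #7  (cmp 6,7)
BNE start: taken
LDR r4, [r2] → r4=M[116]=6
AND r4, r4, #127 → r4=6&127=6
ADD r2, r2, #4 → r2=116+4=120
ADD r1, r1, #1 → r1=6+1=7
CMP r1, #7  (cmp 7,7)
BNE start: not taken
STR r4, [104] → M[104]=6
halt.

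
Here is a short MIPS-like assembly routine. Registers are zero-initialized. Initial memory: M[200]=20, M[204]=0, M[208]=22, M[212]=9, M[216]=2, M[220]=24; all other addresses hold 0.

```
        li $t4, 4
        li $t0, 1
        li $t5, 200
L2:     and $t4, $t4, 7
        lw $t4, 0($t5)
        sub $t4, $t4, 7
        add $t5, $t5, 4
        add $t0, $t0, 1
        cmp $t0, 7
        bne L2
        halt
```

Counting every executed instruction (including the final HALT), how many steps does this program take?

$t4=4
$t0=1
$t5=200
$t4=4&7=4
$t4=M[200]=20
$t4=20-7=13
$t5=200+4=204
$t0=1+1=2
cmp $t0, 7  (cmp 2,7)
bne L2: taken
$t4=13&7=5
$t4=M[204]=0
$t4=0-7=-7
$t5=204+4=208
$t0=2+1=3
cmp $t0, 7  (cmp 3,7)
bne L2: taken
$t4=(-7)&7=1
$t4=M[208]=22
$t4=22-7=15
$t5=208+4=212
$t0=3+1=4
cmp $t0, 7  (cmp 4,7)
bne L2: taken
$t4=15&7=7
$t4=M[212]=9
$t4=9-7=2
$t5=212+4=216
$t0=4+1=5
cmp $t0, 7  (cmp 5,7)
bne L2: taken
$t4=2&7=2
$t4=M[216]=2
$t4=2-7=-5
$t5=216+4=220
$t0=5+1=6
cmp $t0, 7  (cmp 6,7)
bne L2: taken
$t4=(-5)&7=3
$t4=M[220]=24
$t4=24-7=17
$t5=220+4=224
$t0=6+1=7
cmp $t0, 7  (cmp 7,7)
bne L2: not taken
halt.
Total executed instructions: 46.

46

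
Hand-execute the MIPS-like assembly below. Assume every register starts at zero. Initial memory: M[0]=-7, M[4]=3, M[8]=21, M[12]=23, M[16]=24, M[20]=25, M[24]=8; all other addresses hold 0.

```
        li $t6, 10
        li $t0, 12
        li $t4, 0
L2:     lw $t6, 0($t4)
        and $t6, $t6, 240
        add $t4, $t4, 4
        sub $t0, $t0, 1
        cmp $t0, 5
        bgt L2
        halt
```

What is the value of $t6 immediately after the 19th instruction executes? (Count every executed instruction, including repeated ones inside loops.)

16

$t6=10
$t0=12
$t4=0
$t6=M[0]=-7
$t6=(-7)&240=240
$t4=0+4=4
$t0=12-1=11
cmp $t0, 5  (cmp 11,5)
bgt L2: taken
$t6=M[4]=3
$t6=3&240=0
$t4=4+4=8
$t0=11-1=10
cmp $t0, 5  (cmp 10,5)
bgt L2: taken
$t6=M[8]=21
$t6=21&240=16
$t4=8+4=12
$t0=10-1=9
After step 19: $t6 = 16.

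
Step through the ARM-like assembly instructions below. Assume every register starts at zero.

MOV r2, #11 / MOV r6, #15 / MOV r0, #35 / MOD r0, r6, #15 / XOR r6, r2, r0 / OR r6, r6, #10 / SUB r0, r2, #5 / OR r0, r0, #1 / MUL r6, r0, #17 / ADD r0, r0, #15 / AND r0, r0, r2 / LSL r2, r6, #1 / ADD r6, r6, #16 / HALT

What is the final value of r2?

MOV r2, #11 → r2=11
MOV r6, #15 → r6=15
MOV r0, #35 → r0=35
MOD r0, r6, #15 → r0=15%15=0
XOR r6, r2, r0 → r6=11^0=11
OR r6, r6, #10 → r6=11|10=11
SUB r0, r2, #5 → r0=11-5=6
OR r0, r0, #1 → r0=6|1=7
MUL r6, r0, #17 → r6=7*17=119
ADD r0, r0, #15 → r0=7+15=22
AND r0, r0, r2 → r0=22&11=2
LSL r2, r6, #1 → r2=119<<1=238
ADD r6, r6, #16 → r6=119+16=135
halt.

238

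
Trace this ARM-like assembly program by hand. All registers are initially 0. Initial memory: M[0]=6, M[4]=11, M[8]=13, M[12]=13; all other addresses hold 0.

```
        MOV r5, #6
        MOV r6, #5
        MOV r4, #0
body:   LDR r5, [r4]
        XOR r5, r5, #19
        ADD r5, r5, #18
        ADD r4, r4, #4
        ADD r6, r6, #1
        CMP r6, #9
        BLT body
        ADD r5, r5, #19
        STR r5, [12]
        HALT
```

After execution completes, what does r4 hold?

16

MOV r5, #6 → r5=6
MOV r6, #5 → r6=5
MOV r4, #0 → r4=0
LDR r5, [r4] → r5=M[0]=6
XOR r5, r5, #19 → r5=6^19=21
ADD r5, r5, #18 → r5=21+18=39
ADD r4, r4, #4 → r4=0+4=4
ADD r6, r6, #1 → r6=5+1=6
CMP r6, #9  (cmp 6,9)
BLT body: taken
LDR r5, [r4] → r5=M[4]=11
XOR r5, r5, #19 → r5=11^19=24
ADD r5, r5, #18 → r5=24+18=42
ADD r4, r4, #4 → r4=4+4=8
ADD r6, r6, #1 → r6=6+1=7
CMP r6, #9  (cmp 7,9)
BLT body: taken
LDR r5, [r4] → r5=M[8]=13
XOR r5, r5, #19 → r5=13^19=30
ADD r5, r5, #18 → r5=30+18=48
ADD r4, r4, #4 → r4=8+4=12
ADD r6, r6, #1 → r6=7+1=8
CMP r6, #9  (cmp 8,9)
BLT body: taken
LDR r5, [r4] → r5=M[12]=13
XOR r5, r5, #19 → r5=13^19=30
ADD r5, r5, #18 → r5=30+18=48
ADD r4, r4, #4 → r4=12+4=16
ADD r6, r6, #1 → r6=8+1=9
CMP r6, #9  (cmp 9,9)
BLT body: not taken
ADD r5, r5, #19 → r5=48+19=67
STR r5, [12] → M[12]=67
halt.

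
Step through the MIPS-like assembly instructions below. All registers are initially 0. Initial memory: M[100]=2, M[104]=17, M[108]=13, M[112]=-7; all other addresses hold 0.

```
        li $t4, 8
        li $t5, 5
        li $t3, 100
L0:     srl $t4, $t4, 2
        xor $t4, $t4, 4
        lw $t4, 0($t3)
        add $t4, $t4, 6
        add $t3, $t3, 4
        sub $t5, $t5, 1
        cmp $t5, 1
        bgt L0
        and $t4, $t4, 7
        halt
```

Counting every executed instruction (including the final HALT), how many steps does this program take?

37

li $t4, 8 → $t4=8
li $t5, 5 → $t5=5
li $t3, 100 → $t3=100
srl $t4, $t4, 2 → $t4=8>>2=2
xor $t4, $t4, 4 → $t4=2^4=6
lw $t4, 0($t3) → $t4=M[100]=2
add $t4, $t4, 6 → $t4=2+6=8
add $t3, $t3, 4 → $t3=100+4=104
sub $t5, $t5, 1 → $t5=5-1=4
cmp $t5, 1  (cmp 4,1)
bgt L0: taken
srl $t4, $t4, 2 → $t4=8>>2=2
xor $t4, $t4, 4 → $t4=2^4=6
lw $t4, 0($t3) → $t4=M[104]=17
add $t4, $t4, 6 → $t4=17+6=23
add $t3, $t3, 4 → $t3=104+4=108
sub $t5, $t5, 1 → $t5=4-1=3
cmp $t5, 1  (cmp 3,1)
bgt L0: taken
srl $t4, $t4, 2 → $t4=23>>2=5
xor $t4, $t4, 4 → $t4=5^4=1
lw $t4, 0($t3) → $t4=M[108]=13
add $t4, $t4, 6 → $t4=13+6=19
add $t3, $t3, 4 → $t3=108+4=112
sub $t5, $t5, 1 → $t5=3-1=2
cmp $t5, 1  (cmp 2,1)
bgt L0: taken
srl $t4, $t4, 2 → $t4=19>>2=4
xor $t4, $t4, 4 → $t4=4^4=0
lw $t4, 0($t3) → $t4=M[112]=-7
add $t4, $t4, 6 → $t4=(-7)+6=-1
add $t3, $t3, 4 → $t3=112+4=116
sub $t5, $t5, 1 → $t5=2-1=1
cmp $t5, 1  (cmp 1,1)
bgt L0: not taken
and $t4, $t4, 7 → $t4=(-1)&7=7
halt.
Total executed instructions: 37.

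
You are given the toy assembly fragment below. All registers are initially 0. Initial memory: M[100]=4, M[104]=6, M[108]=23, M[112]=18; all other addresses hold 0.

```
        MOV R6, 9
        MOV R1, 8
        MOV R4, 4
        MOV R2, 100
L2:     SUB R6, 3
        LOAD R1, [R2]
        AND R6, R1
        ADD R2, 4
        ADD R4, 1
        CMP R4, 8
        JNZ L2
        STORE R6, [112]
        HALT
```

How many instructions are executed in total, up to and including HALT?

after MOV R6, 9: R6=9
after MOV R1, 8: R1=8
after MOV R4, 4: R4=4
after MOV R2, 100: R2=100
after SUB R6, 3: R6=9-3=6
after LOAD R1, [R2]: R1=M[100]=4
after AND R6, R1: R6=6&4=4
after ADD R2, 4: R2=100+4=104
after ADD R4, 1: R4=4+1=5
CMP R4, 8  (cmp 5,8)
JNZ L2: taken
after SUB R6, 3: R6=4-3=1
after LOAD R1, [R2]: R1=M[104]=6
after AND R6, R1: R6=1&6=0
after ADD R2, 4: R2=104+4=108
after ADD R4, 1: R4=5+1=6
CMP R4, 8  (cmp 6,8)
JNZ L2: taken
after SUB R6, 3: R6=0-3=-3
after LOAD R1, [R2]: R1=M[108]=23
after AND R6, R1: R6=(-3)&23=21
after ADD R2, 4: R2=108+4=112
after ADD R4, 1: R4=6+1=7
CMP R4, 8  (cmp 7,8)
JNZ L2: taken
after SUB R6, 3: R6=21-3=18
after LOAD R1, [R2]: R1=M[112]=18
after AND R6, R1: R6=18&18=18
after ADD R2, 4: R2=112+4=116
after ADD R4, 1: R4=7+1=8
CMP R4, 8  (cmp 8,8)
JNZ L2: not taken
STORE R6, [112] → M[112]=18
halt.
Total executed instructions: 34.

34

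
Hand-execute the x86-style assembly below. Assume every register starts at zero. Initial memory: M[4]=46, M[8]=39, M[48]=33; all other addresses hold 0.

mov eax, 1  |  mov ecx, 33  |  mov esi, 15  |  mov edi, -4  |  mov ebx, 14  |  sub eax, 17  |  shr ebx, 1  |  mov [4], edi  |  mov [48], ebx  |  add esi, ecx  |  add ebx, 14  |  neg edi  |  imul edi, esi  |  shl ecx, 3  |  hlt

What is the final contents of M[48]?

7

eax=1
ecx=33
esi=15
edi=-4
ebx=14
eax=1-17=-16
ebx=14>>1=7
mov [4], edi → M[4]=-4
mov [48], ebx → M[48]=7
esi=15+33=48
ebx=7+14=21
edi=-(-4)=4
edi=4*48=192
ecx=33<<3=264
halt.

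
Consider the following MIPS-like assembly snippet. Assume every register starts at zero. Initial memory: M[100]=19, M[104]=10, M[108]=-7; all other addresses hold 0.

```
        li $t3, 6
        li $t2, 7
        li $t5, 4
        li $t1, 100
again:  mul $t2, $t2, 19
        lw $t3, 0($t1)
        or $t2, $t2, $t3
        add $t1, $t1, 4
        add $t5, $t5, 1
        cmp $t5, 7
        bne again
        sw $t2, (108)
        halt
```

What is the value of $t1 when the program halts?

$t3=6
$t2=7
$t5=4
$t1=100
$t2=7*19=133
$t3=M[100]=19
$t2=133|19=151
$t1=100+4=104
$t5=4+1=5
cmp $t5, 7  (cmp 5,7)
bne again: taken
$t2=151*19=2869
$t3=M[104]=10
$t2=2869|10=2879
$t1=104+4=108
$t5=5+1=6
cmp $t5, 7  (cmp 6,7)
bne again: taken
$t2=2879*19=54701
$t3=M[108]=-7
$t2=54701|(-7)=-3
$t1=108+4=112
$t5=6+1=7
cmp $t5, 7  (cmp 7,7)
bne again: not taken
sw $t2, (108) → M[108]=-3
halt.

112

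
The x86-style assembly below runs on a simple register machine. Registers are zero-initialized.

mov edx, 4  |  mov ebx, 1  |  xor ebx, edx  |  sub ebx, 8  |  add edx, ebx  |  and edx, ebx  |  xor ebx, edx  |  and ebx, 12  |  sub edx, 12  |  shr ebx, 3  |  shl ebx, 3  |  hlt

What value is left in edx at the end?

-11

mov edx, 4 → edx=4
mov ebx, 1 → ebx=1
xor ebx, edx → ebx=1^4=5
sub ebx, 8 → ebx=5-8=-3
add edx, ebx → edx=4+(-3)=1
and edx, ebx → edx=1&(-3)=1
xor ebx, edx → ebx=(-3)^1=-4
and ebx, 12 → ebx=(-4)&12=12
sub edx, 12 → edx=1-12=-11
shr ebx, 3 → ebx=12>>3=1
shl ebx, 3 → ebx=1<<3=8
halt.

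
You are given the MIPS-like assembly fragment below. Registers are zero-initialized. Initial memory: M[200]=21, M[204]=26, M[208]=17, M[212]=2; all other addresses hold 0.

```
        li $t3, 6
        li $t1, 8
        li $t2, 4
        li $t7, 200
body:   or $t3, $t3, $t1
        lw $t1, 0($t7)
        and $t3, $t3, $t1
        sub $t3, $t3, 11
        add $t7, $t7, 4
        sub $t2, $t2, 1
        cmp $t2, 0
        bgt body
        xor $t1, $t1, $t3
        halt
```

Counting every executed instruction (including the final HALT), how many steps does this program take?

$t3=6
$t1=8
$t2=4
$t7=200
$t3=6|8=14
$t1=M[200]=21
$t3=14&21=4
$t3=4-11=-7
$t7=200+4=204
$t2=4-1=3
cmp $t2, 0  (cmp 3,0)
bgt body: taken
$t3=(-7)|21=-3
$t1=M[204]=26
$t3=(-3)&26=24
$t3=24-11=13
$t7=204+4=208
$t2=3-1=2
cmp $t2, 0  (cmp 2,0)
bgt body: taken
$t3=13|26=31
$t1=M[208]=17
$t3=31&17=17
$t3=17-11=6
$t7=208+4=212
$t2=2-1=1
cmp $t2, 0  (cmp 1,0)
bgt body: taken
$t3=6|17=23
$t1=M[212]=2
$t3=23&2=2
$t3=2-11=-9
$t7=212+4=216
$t2=1-1=0
cmp $t2, 0  (cmp 0,0)
bgt body: not taken
$t1=2^(-9)=-11
halt.
Total executed instructions: 38.

38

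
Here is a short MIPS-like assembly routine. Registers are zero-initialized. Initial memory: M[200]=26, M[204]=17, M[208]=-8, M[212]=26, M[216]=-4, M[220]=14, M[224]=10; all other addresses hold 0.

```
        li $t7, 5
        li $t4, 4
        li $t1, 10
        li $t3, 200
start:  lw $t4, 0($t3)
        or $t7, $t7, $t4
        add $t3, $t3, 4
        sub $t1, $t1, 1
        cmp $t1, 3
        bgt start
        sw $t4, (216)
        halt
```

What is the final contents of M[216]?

10

$t7=5
$t4=4
$t1=10
$t3=200
$t4=M[200]=26
$t7=5|26=31
$t3=200+4=204
$t1=10-1=9
cmp $t1, 3  (cmp 9,3)
bgt start: taken
$t4=M[204]=17
$t7=31|17=31
$t3=204+4=208
$t1=9-1=8
cmp $t1, 3  (cmp 8,3)
bgt start: taken
$t4=M[208]=-8
$t7=31|(-8)=-1
$t3=208+4=212
$t1=8-1=7
cmp $t1, 3  (cmp 7,3)
bgt start: taken
$t4=M[212]=26
$t7=(-1)|26=-1
$t3=212+4=216
$t1=7-1=6
cmp $t1, 3  (cmp 6,3)
bgt start: taken
$t4=M[216]=-4
$t7=(-1)|(-4)=-1
$t3=216+4=220
$t1=6-1=5
cmp $t1, 3  (cmp 5,3)
bgt start: taken
$t4=M[220]=14
$t7=(-1)|14=-1
$t3=220+4=224
$t1=5-1=4
cmp $t1, 3  (cmp 4,3)
bgt start: taken
$t4=M[224]=10
$t7=(-1)|10=-1
$t3=224+4=228
$t1=4-1=3
cmp $t1, 3  (cmp 3,3)
bgt start: not taken
sw $t4, (216) → M[216]=10
halt.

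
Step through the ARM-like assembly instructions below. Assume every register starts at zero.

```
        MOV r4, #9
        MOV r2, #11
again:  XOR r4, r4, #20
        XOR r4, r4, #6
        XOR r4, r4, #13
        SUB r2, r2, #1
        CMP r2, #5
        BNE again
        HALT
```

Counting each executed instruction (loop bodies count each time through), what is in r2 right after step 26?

7

after MOV r4, #9: r4=9
after MOV r2, #11: r2=11
after XOR r4, r4, #20: r4=9^20=29
after XOR r4, r4, #6: r4=29^6=27
after XOR r4, r4, #13: r4=27^13=22
after SUB r2, r2, #1: r2=11-1=10
CMP r2, #5  (cmp 10,5)
BNE again: taken
after XOR r4, r4, #20: r4=22^20=2
after XOR r4, r4, #6: r4=2^6=4
after XOR r4, r4, #13: r4=4^13=9
after SUB r2, r2, #1: r2=10-1=9
CMP r2, #5  (cmp 9,5)
BNE again: taken
after XOR r4, r4, #20: r4=9^20=29
after XOR r4, r4, #6: r4=29^6=27
after XOR r4, r4, #13: r4=27^13=22
after SUB r2, r2, #1: r2=9-1=8
CMP r2, #5  (cmp 8,5)
BNE again: taken
after XOR r4, r4, #20: r4=22^20=2
after XOR r4, r4, #6: r4=2^6=4
after XOR r4, r4, #13: r4=4^13=9
after SUB r2, r2, #1: r2=8-1=7
CMP r2, #5  (cmp 7,5)
BNE again: taken
After step 26: r2 = 7.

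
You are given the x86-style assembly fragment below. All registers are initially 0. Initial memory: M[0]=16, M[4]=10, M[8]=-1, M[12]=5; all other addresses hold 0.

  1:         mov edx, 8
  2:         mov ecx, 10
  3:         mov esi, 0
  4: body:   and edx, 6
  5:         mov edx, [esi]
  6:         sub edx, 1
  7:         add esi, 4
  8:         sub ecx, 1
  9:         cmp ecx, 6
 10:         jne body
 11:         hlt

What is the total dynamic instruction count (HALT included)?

32

after mov edx, 8: edx=8
after mov ecx, 10: ecx=10
after mov esi, 0: esi=0
after and edx, 6: edx=8&6=0
after mov edx, [esi]: edx=M[0]=16
after sub edx, 1: edx=16-1=15
after add esi, 4: esi=0+4=4
after sub ecx, 1: ecx=10-1=9
cmp ecx, 6  (cmp 9,6)
jne body: taken
after and edx, 6: edx=15&6=6
after mov edx, [esi]: edx=M[4]=10
after sub edx, 1: edx=10-1=9
after add esi, 4: esi=4+4=8
after sub ecx, 1: ecx=9-1=8
cmp ecx, 6  (cmp 8,6)
jne body: taken
after and edx, 6: edx=9&6=0
after mov edx, [esi]: edx=M[8]=-1
after sub edx, 1: edx=(-1)-1=-2
after add esi, 4: esi=8+4=12
after sub ecx, 1: ecx=8-1=7
cmp ecx, 6  (cmp 7,6)
jne body: taken
after and edx, 6: edx=(-2)&6=6
after mov edx, [esi]: edx=M[12]=5
after sub edx, 1: edx=5-1=4
after add esi, 4: esi=12+4=16
after sub ecx, 1: ecx=7-1=6
cmp ecx, 6  (cmp 6,6)
jne body: not taken
halt.
Total executed instructions: 32.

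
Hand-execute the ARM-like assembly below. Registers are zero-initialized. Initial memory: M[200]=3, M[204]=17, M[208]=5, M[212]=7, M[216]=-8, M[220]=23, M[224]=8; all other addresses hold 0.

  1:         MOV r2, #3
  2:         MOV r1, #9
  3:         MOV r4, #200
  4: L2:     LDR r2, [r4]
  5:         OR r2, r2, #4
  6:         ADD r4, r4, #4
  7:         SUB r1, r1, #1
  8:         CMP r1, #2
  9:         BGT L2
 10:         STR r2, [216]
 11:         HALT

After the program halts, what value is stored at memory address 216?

MOV r2, #3 → r2=3
MOV r1, #9 → r1=9
MOV r4, #200 → r4=200
LDR r2, [r4] → r2=M[200]=3
OR r2, r2, #4 → r2=3|4=7
ADD r4, r4, #4 → r4=200+4=204
SUB r1, r1, #1 → r1=9-1=8
CMP r1, #2  (cmp 8,2)
BGT L2: taken
LDR r2, [r4] → r2=M[204]=17
OR r2, r2, #4 → r2=17|4=21
ADD r4, r4, #4 → r4=204+4=208
SUB r1, r1, #1 → r1=8-1=7
CMP r1, #2  (cmp 7,2)
BGT L2: taken
LDR r2, [r4] → r2=M[208]=5
OR r2, r2, #4 → r2=5|4=5
ADD r4, r4, #4 → r4=208+4=212
SUB r1, r1, #1 → r1=7-1=6
CMP r1, #2  (cmp 6,2)
BGT L2: taken
LDR r2, [r4] → r2=M[212]=7
OR r2, r2, #4 → r2=7|4=7
ADD r4, r4, #4 → r4=212+4=216
SUB r1, r1, #1 → r1=6-1=5
CMP r1, #2  (cmp 5,2)
BGT L2: taken
LDR r2, [r4] → r2=M[216]=-8
OR r2, r2, #4 → r2=(-8)|4=-4
ADD r4, r4, #4 → r4=216+4=220
SUB r1, r1, #1 → r1=5-1=4
CMP r1, #2  (cmp 4,2)
BGT L2: taken
LDR r2, [r4] → r2=M[220]=23
OR r2, r2, #4 → r2=23|4=23
ADD r4, r4, #4 → r4=220+4=224
SUB r1, r1, #1 → r1=4-1=3
CMP r1, #2  (cmp 3,2)
BGT L2: taken
LDR r2, [r4] → r2=M[224]=8
OR r2, r2, #4 → r2=8|4=12
ADD r4, r4, #4 → r4=224+4=228
SUB r1, r1, #1 → r1=3-1=2
CMP r1, #2  (cmp 2,2)
BGT L2: not taken
STR r2, [216] → M[216]=12
halt.

12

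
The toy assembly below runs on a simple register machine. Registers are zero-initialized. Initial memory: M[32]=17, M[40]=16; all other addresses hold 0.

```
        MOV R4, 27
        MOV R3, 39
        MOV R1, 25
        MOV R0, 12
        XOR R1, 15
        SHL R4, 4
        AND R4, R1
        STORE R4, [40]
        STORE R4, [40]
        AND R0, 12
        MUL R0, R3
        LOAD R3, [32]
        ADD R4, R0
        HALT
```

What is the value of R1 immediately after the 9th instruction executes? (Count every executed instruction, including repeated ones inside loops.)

22

after MOV R4, 27: R4=27
after MOV R3, 39: R3=39
after MOV R1, 25: R1=25
after MOV R0, 12: R0=12
after XOR R1, 15: R1=25^15=22
after SHL R4, 4: R4=27<<4=432
after AND R4, R1: R4=432&22=16
STORE R4, [40] → M[40]=16
STORE R4, [40] → M[40]=16
After step 9: R1 = 22.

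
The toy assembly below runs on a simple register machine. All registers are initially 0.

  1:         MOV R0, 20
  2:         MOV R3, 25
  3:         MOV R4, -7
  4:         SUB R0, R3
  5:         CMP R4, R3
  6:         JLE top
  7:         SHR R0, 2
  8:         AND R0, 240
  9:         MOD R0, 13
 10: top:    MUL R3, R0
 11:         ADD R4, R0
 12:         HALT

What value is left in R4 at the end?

-12

R0=20
R3=25
R4=-7
R0=20-25=-5
CMP R4, R3  (cmp -7,25)
JLE top: taken
R3=25*(-5)=-125
R4=(-7)+(-5)=-12
halt.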